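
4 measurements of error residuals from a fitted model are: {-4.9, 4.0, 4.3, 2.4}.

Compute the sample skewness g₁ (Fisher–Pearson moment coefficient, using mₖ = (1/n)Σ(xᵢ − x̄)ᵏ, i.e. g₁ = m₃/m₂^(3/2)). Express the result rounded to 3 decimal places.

x̄ = (-4.9 + 4.0 + 4.3 + 2.4) / 4 = 1.4500
deviations (xᵢ − x̄): -6.3500, 2.5500, 2.8500, 0.9500
Σ(xᵢ − x̄)² = 55.8500 ⇒ m₂ = 55.8500/4 = 13.96250
Σ(xᵢ − x̄)³ = -215.4600 ⇒ m₃ = -215.4600/4 = -53.86500
m₂^(3/2) = 13.96250^(1.5) = 52.17288
g₁ = m₃ / m₂^(3/2) = -53.86500 / 52.17288 ≈ -1.032

-1.032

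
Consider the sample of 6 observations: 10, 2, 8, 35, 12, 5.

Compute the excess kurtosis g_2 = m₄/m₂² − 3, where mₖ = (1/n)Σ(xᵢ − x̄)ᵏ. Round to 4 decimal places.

x̄ = 12.0000
Σ(xᵢ − x̄)² = 698.0000 ⇒ m₂ = 116.33333
Σ(xᵢ − x̄)⁴ = 292514.0000 ⇒ m₄ = 48752.33333
m₂² = 13533.44444
g_2 = m₄/m₂² − 3 = 3.60236 − 3 ≈ 0.6024

0.6024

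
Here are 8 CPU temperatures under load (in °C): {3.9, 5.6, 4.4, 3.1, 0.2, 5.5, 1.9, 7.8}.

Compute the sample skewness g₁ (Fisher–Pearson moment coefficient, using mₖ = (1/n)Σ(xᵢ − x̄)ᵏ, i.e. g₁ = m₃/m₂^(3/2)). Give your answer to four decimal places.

x̄ = (3.9 + 5.6 + 4.4 + 3.1 + 0.2 + 5.5 + 1.9 + 7.8) / 8 = 4.0500
deviations (xᵢ − x̄): -0.1500, 1.5500, 0.3500, -0.9500, -3.8500, 1.4500, -2.1500, 3.7500
Σ(xᵢ − x̄)² = 39.0600 ⇒ m₂ = 39.0600/8 = 4.88250
Σ(xᵢ − x̄)³ = -8.3160 ⇒ m₃ = -8.3160/8 = -1.03950
m₂^(3/2) = 4.88250^(1.5) = 10.78856
g₁ = m₃ / m₂^(3/2) = -1.03950 / 10.78856 ≈ -0.0964

-0.0964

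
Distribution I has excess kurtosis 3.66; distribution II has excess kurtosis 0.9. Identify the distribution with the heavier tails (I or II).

Higher excess kurtosis ⇒ heavier tails relative to the normal distribution.
3.66 vs 0.9: the larger is 3.66, so I has heavier tails.

I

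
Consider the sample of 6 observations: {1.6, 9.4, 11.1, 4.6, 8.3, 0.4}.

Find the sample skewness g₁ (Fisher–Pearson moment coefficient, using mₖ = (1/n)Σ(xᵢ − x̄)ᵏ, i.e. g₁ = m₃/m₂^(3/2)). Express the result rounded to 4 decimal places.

x̄ = (1.6 + 9.4 + 11.1 + 4.6 + 8.3 + 0.4) / 6 = 5.9000
deviations (xᵢ − x̄): -4.3000, 3.5000, 5.2000, -1.3000, 2.4000, -5.5000
Σ(xᵢ − x̄)² = 95.4800 ⇒ m₂ = 95.4800/6 = 15.91333
Σ(xᵢ − x̄)³ = -50.7720 ⇒ m₃ = -50.7720/6 = -8.46200
m₂^(3/2) = 15.91333^(1.5) = 63.48070
g₁ = m₃ / m₂^(3/2) = -8.46200 / 63.48070 ≈ -0.1333

-0.1333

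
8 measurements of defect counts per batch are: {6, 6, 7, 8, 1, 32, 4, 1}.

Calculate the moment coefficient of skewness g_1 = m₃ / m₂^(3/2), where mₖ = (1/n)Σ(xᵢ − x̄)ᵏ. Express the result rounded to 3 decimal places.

x̄ = (6 + 6 + 7 + 8 + 1 + 32 + 4 + 1) / 8 = 8.1250
deviations (xᵢ − x̄): -2.1250, -2.1250, -1.1250, -0.1250, -7.1250, 23.8750, -4.1250, -7.1250
Σ(xᵢ − x̄)² = 698.8750 ⇒ m₂ = 698.8750/8 = 87.35938
Σ(xᵢ − x̄)³ = 12794.9063 ⇒ m₃ = 12794.9063/8 = 1599.36328
m₂^(3/2) = 87.35938^(1.5) = 816.51521
g_1 = m₃ / m₂^(3/2) = 1599.36328 / 816.51521 ≈ 1.959

1.959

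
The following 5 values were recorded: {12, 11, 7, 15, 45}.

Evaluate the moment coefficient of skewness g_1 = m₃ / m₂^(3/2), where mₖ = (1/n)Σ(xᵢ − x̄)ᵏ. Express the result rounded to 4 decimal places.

1.3697

x̄ = (12 + 11 + 7 + 15 + 45) / 5 = 18.0000
deviations (xᵢ − x̄): -6.0000, -7.0000, -11.0000, -3.0000, 27.0000
Σ(xᵢ − x̄)² = 944.0000 ⇒ m₂ = 944.0000/5 = 188.80000
Σ(xᵢ − x̄)³ = 17766.0000 ⇒ m₃ = 17766.0000/5 = 3553.20000
m₂^(3/2) = 188.80000^(1.5) = 2594.19719
g_1 = m₃ / m₂^(3/2) = 3553.20000 / 2594.19719 ≈ 1.3697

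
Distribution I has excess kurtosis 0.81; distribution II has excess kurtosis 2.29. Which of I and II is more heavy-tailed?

II

Higher excess kurtosis ⇒ heavier tails relative to the normal distribution.
0.81 vs 2.29: the larger is 2.29, so II has heavier tails.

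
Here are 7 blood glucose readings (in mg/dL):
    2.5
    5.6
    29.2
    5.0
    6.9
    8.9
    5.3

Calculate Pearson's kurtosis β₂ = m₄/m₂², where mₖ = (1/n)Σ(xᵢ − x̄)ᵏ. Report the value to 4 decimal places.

4.7559

x̄ = 9.0571
Σ(xᵢ − x̄)² = 495.9371 ⇒ m₂ = 70.84816
Σ(xᵢ − x̄)⁴ = 167104.0182 ⇒ m₄ = 23872.00260
m₂² = 5019.46224
β₂ = m₄/m₂² = 23872.00260 / 5019.46224 ≈ 4.7559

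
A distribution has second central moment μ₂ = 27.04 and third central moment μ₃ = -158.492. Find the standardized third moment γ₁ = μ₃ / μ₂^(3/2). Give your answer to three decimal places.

-1.127

σ = √μ₂ = √27.04 = 5.20000
σ³ = μ₂^(3/2) = 140.60800
γ₁ = μ₃/σ³ = -158.492 / 140.60800 ≈ -1.127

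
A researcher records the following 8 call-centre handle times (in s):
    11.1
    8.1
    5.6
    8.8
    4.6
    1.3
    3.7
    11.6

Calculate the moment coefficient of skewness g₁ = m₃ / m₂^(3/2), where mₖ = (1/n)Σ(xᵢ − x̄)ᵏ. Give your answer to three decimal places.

-0.070

x̄ = (11.1 + 8.1 + 5.6 + 8.8 + 4.6 + 1.3 + 3.7 + 11.6) / 8 = 6.8500
deviations (xᵢ − x̄): 4.2500, 1.2500, -1.2500, 1.9500, -2.2500, -5.5500, -3.1500, 4.7500
Σ(xᵢ − x̄)² = 93.3400 ⇒ m₂ = 93.3400/8 = 11.66750
Σ(xᵢ − x̄)³ = -22.2480 ⇒ m₃ = -22.2480/8 = -2.78100
m₂^(3/2) = 11.66750^(1.5) = 39.85352
g₁ = m₃ / m₂^(3/2) = -2.78100 / 39.85352 ≈ -0.070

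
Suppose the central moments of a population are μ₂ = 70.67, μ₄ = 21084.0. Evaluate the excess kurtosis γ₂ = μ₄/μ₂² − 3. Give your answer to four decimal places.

1.2217

μ₂² = 70.67² = 4994.24890
μ₄/μ₂² = 21084.0 / 4994.24890 = 4.22166
γ₂ = 4.22166 − 3 ≈ 1.2217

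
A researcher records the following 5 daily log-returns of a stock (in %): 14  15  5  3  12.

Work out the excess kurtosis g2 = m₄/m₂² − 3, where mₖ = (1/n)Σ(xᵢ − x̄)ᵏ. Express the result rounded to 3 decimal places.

-1.677

x̄ = 9.8000
Σ(xᵢ − x̄)² = 118.8000 ⇒ m₂ = 23.76000
Σ(xᵢ − x̄)⁴ = 3734.7360 ⇒ m₄ = 746.94720
m₂² = 564.53760
g2 = m₄/m₂² − 3 = 1.32311 − 3 ≈ -1.677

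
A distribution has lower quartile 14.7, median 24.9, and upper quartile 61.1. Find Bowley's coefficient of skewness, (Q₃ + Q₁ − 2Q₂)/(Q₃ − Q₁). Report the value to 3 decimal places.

numerator: Q₃ + Q₁ − 2Q₂ = 61.1 + 14.7 − 2×24.9 = 26.0000
denominator: Q₃ − Q₁ = 61.1 − 14.7 = 46.4000
Bowley skewness = 26.0000 / 46.4000 ≈ 0.560

0.560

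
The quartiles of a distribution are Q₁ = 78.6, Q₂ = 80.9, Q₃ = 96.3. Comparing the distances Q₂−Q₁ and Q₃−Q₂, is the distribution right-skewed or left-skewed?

Q₂ − Q₁ = 2.3;  Q₃ − Q₂ = 15.4
Q₃ − Q₂ > Q₂ − Q₁ ⇒ the upper half is more spread out ⇒ right-skewed.

right-skewed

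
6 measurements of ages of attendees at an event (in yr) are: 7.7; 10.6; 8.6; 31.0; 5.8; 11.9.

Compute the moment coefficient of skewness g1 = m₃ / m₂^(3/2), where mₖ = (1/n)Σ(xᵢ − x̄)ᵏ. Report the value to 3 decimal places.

x̄ = (7.7 + 10.6 + 8.6 + 31.0 + 5.8 + 11.9) / 6 = 12.6000
deviations (xᵢ − x̄): -4.9000, -2.0000, -4.0000, 18.4000, -6.8000, -0.7000
Σ(xᵢ − x̄)² = 429.3000 ⇒ m₂ = 429.3000/6 = 71.55000
Σ(xᵢ − x̄)³ = 5725.0800 ⇒ m₃ = 5725.0800/6 = 954.18000
m₂^(3/2) = 71.55000^(1.5) = 605.22165
g1 = m₃ / m₂^(3/2) = 954.18000 / 605.22165 ≈ 1.577

1.577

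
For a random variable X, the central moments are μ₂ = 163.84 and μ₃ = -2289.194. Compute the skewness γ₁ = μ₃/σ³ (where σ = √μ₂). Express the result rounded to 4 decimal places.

-1.0916

σ = √μ₂ = √163.84 = 12.80000
σ³ = μ₂^(3/2) = 2097.15200
γ₁ = μ₃/σ³ = -2289.194 / 2097.15200 ≈ -1.0916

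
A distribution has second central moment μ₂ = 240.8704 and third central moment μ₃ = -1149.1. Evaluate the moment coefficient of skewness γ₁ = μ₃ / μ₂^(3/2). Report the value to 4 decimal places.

-0.3074

σ = √μ₂ = √240.8704 = 15.52000
σ³ = μ₂^(3/2) = 3738.30861
γ₁ = μ₃/σ³ = -1149.1 / 3738.30861 ≈ -0.3074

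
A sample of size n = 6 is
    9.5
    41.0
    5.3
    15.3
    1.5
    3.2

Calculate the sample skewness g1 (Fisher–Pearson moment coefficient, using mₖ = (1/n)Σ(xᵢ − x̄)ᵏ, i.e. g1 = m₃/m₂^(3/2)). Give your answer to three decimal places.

1.378

x̄ = (9.5 + 41.0 + 5.3 + 15.3 + 1.5 + 3.2) / 6 = 12.6333
deviations (xᵢ − x̄): -3.1333, 28.3667, -7.3333, 2.6667, -11.1333, -9.4333
Σ(xᵢ − x̄)² = 1088.3133 ⇒ m₂ = 1088.3133/6 = 181.38556
Σ(xᵢ − x̄)³ = 20200.1324 ⇒ m₃ = 20200.1324/6 = 3366.68874
m₂^(3/2) = 181.38556^(1.5) = 2442.89077
g1 = m₃ / m₂^(3/2) = 3366.68874 / 2442.89077 ≈ 1.378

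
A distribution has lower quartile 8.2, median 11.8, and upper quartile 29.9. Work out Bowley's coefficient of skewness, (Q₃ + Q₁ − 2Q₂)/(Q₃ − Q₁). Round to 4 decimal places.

0.6682

numerator: Q₃ + Q₁ − 2Q₂ = 29.9 + 8.2 − 2×11.8 = 14.5000
denominator: Q₃ − Q₁ = 29.9 − 8.2 = 21.7000
Bowley skewness = 14.5000 / 21.7000 ≈ 0.6682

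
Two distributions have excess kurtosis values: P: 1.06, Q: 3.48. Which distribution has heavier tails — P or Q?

Higher excess kurtosis ⇒ heavier tails relative to the normal distribution.
1.06 vs 3.48: the larger is 3.48, so Q has heavier tails.

Q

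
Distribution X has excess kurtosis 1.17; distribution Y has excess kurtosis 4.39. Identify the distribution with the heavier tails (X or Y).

Higher excess kurtosis ⇒ heavier tails relative to the normal distribution.
1.17 vs 4.39: the larger is 4.39, so Y has heavier tails.

Y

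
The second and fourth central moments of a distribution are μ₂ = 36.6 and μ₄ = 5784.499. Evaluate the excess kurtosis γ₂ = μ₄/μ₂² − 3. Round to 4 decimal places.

μ₂² = 36.6² = 1339.56000
μ₄/μ₂² = 5784.499 / 1339.56000 = 4.31821
γ₂ = 4.31821 − 3 ≈ 1.3182

1.3182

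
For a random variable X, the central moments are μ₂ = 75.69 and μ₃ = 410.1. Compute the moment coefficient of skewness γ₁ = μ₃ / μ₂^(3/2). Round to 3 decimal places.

σ = √μ₂ = √75.69 = 8.70000
σ³ = μ₂^(3/2) = 658.50300
γ₁ = μ₃/σ³ = 410.1 / 658.50300 ≈ 0.623

0.623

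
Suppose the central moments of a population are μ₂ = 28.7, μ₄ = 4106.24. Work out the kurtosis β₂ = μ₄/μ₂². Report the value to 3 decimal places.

4.985

μ₂² = 28.7² = 823.69000
μ₄/μ₂² = 4106.24 / 823.69000 = 4.98518
β₂ ≈ 4.985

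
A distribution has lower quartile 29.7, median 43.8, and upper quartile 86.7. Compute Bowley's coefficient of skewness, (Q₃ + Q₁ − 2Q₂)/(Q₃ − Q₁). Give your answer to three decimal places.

0.505

numerator: Q₃ + Q₁ − 2Q₂ = 86.7 + 29.7 − 2×43.8 = 28.8000
denominator: Q₃ − Q₁ = 86.7 − 29.7 = 57.0000
Bowley skewness = 28.8000 / 57.0000 ≈ 0.505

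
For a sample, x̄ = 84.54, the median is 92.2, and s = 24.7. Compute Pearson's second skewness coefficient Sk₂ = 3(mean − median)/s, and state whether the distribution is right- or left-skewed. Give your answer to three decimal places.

-0.930, left-skewed

Sk₂ = 3(84.54 − 92.2) / 24.7 = 3 × -7.6600 / 24.7
    = -22.9800 / 24.7 ≈ -0.930
Sk₂ < 0 ⇒ mean < median ⇒ left-skewed (negative skew).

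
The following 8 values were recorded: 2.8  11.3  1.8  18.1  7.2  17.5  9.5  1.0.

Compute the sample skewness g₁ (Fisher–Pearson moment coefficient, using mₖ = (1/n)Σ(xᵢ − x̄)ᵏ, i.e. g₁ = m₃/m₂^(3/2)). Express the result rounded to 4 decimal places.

0.2924

x̄ = (2.8 + 11.3 + 1.8 + 18.1 + 7.2 + 17.5 + 9.5 + 1.0) / 8 = 8.6500
deviations (xᵢ − x̄): -5.8500, 2.6500, -6.8500, 9.4500, -1.4500, 8.8500, 0.8500, -7.6500
Σ(xᵢ − x̄)² = 317.1400 ⇒ m₂ = 317.1400/8 = 39.64250
Σ(xᵢ − x̄)³ = 583.9200 ⇒ m₃ = 583.9200/8 = 72.99000
m₂^(3/2) = 39.64250^(1.5) = 249.59826
g₁ = m₃ / m₂^(3/2) = 72.99000 / 249.59826 ≈ 0.2924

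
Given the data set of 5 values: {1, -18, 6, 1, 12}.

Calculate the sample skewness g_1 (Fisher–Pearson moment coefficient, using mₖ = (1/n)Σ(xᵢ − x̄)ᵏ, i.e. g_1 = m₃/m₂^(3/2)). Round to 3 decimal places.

-0.885

x̄ = (1 - 18 + 6 + 1 + 12) / 5 = 0.4000
deviations (xᵢ − x̄): 0.6000, -18.4000, 5.6000, 0.6000, 11.6000
Σ(xᵢ − x̄)² = 505.2000 ⇒ m₂ = 505.2000/5 = 101.04000
Σ(xᵢ − x̄)³ = -4492.5600 ⇒ m₃ = -4492.5600/5 = -898.51200
m₂^(3/2) = 101.04000^(1.5) = 1015.64049
g_1 = m₃ / m₂^(3/2) = -898.51200 / 1015.64049 ≈ -0.885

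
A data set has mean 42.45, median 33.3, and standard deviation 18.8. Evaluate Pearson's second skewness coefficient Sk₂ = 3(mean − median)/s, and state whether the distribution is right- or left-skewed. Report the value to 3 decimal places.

Sk₂ = 3(42.45 − 33.3) / 18.8 = 3 × 9.1500 / 18.8
    = 27.4500 / 18.8 ≈ 1.460
Sk₂ > 0 ⇒ mean > median ⇒ right-skewed (positive skew).

1.460, right-skewed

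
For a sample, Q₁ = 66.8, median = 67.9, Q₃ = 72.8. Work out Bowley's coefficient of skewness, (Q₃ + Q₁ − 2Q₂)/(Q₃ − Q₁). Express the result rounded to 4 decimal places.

0.6333

numerator: Q₃ + Q₁ − 2Q₂ = 72.8 + 66.8 − 2×67.9 = 3.8000
denominator: Q₃ − Q₁ = 72.8 − 66.8 = 6.0000
Bowley skewness = 3.8000 / 6.0000 ≈ 0.6333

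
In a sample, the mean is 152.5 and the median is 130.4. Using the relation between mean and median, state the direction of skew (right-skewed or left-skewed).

mean − median = 152.5 − 130.4 = 22.1
mean > median ⇒ the longer tail is on the right ⇒ right-skewed (positively skewed).

right-skewed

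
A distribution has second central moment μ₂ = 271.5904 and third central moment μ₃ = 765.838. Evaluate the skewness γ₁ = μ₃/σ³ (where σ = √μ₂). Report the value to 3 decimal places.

σ = √μ₂ = √271.5904 = 16.48000
σ³ = μ₂^(3/2) = 4475.80979
γ₁ = μ₃/σ³ = 765.838 / 4475.80979 ≈ 0.171

0.171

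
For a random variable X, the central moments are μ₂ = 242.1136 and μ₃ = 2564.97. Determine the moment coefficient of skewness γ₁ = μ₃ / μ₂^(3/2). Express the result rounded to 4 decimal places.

0.6809

σ = √μ₂ = √242.1136 = 15.56000
σ³ = μ₂^(3/2) = 3767.28762
γ₁ = μ₃/σ³ = 2564.97 / 3767.28762 ≈ 0.6809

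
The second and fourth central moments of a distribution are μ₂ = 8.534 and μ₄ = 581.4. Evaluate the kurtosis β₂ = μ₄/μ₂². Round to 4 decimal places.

μ₂² = 8.534² = 72.82916
μ₄/μ₂² = 581.4 / 72.82916 = 7.98307
β₂ ≈ 7.9831

7.9831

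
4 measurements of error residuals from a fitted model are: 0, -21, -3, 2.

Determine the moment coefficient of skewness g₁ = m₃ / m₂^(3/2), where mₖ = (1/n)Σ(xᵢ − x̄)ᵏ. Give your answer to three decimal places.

x̄ = (0 - 21 - 3 + 2) / 4 = -5.5000
deviations (xᵢ − x̄): 5.5000, -15.5000, 2.5000, 7.5000
Σ(xᵢ − x̄)² = 333.0000 ⇒ m₂ = 333.0000/4 = 83.25000
Σ(xᵢ − x̄)³ = -3120.0000 ⇒ m₃ = -3120.0000/4 = -780.00000
m₂^(3/2) = 83.25000^(1.5) = 759.58497
g₁ = m₃ / m₂^(3/2) = -780.00000 / 759.58497 ≈ -1.027

-1.027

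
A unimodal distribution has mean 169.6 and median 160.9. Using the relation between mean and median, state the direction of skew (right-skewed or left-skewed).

right-skewed

mean − median = 169.6 − 160.9 = 8.7
mean > median ⇒ the longer tail is on the right ⇒ right-skewed (positively skewed).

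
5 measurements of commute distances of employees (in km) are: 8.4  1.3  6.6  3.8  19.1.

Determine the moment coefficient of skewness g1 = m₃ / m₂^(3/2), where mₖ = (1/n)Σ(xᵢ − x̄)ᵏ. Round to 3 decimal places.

x̄ = (8.4 + 1.3 + 6.6 + 3.8 + 19.1) / 5 = 7.8400
deviations (xᵢ − x̄): 0.5600, -6.5400, -1.2400, -4.0400, 11.2600
Σ(xᵢ − x̄)² = 187.7320 ⇒ m₂ = 187.7320/5 = 37.54640
Σ(xᵢ − x̄)³ = 1080.2318 ⇒ m₃ = 1080.2318/5 = 216.04637
m₂^(3/2) = 37.54640^(1.5) = 230.06601
g1 = m₃ / m₂^(3/2) = 216.04637 / 230.06601 ≈ 0.939

0.939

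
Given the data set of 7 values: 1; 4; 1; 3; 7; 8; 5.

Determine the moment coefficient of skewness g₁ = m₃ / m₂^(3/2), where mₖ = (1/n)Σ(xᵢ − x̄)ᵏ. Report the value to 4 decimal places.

x̄ = (1 + 4 + 1 + 3 + 7 + 8 + 5) / 7 = 4.1429
deviations (xᵢ − x̄): -3.1429, -0.1429, -3.1429, -1.1429, 2.8571, 3.8571, 0.8571
Σ(xᵢ − x̄)² = 44.8571 ⇒ m₂ = 44.8571/7 = 6.40816
Σ(xᵢ − x̄)³ = 17.7551 ⇒ m₃ = 17.7551/7 = 2.53644
m₂^(3/2) = 6.40816^(1.5) = 16.22185
g₁ = m₃ / m₂^(3/2) = 2.53644 / 16.22185 ≈ 0.1564

0.1564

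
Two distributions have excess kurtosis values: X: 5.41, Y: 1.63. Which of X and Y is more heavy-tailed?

Higher excess kurtosis ⇒ heavier tails relative to the normal distribution.
5.41 vs 1.63: the larger is 5.41, so X has heavier tails.

X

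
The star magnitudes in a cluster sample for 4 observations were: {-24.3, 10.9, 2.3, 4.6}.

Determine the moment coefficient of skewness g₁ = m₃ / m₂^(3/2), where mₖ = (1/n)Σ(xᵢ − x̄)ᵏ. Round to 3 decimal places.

x̄ = (-24.3 + 10.9 + 2.3 + 4.6) / 4 = -1.6250
deviations (xᵢ − x̄): -22.6750, 12.5250, 3.9250, 6.2250
Σ(xᵢ − x̄)² = 725.1875 ⇒ m₂ = 725.1875/4 = 181.29688
Σ(xᵢ − x̄)³ = -9391.9219 ⇒ m₃ = -9391.9219/4 = -2347.98047
m₂^(3/2) = 181.29688^(1.5) = 2441.09948
g₁ = m₃ / m₂^(3/2) = -2347.98047 / 2441.09948 ≈ -0.962

-0.962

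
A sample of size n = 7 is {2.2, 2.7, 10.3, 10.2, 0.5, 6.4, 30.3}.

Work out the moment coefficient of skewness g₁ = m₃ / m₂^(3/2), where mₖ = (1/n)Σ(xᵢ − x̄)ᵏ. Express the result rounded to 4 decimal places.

1.4639

x̄ = (2.2 + 2.7 + 10.3 + 10.2 + 0.5 + 6.4 + 30.3) / 7 = 8.9429
deviations (xᵢ − x̄): -6.7429, -6.2429, 1.3571, 1.2571, -8.4429, -2.5429, 21.3571
Σ(xᵢ − x̄)² = 621.7371 ⇒ m₂ = 621.7371/7 = 88.81959
Σ(xᵢ − x̄)³ = 8577.9268 ⇒ m₃ = 8577.9268/7 = 1225.41812
m₂^(3/2) = 88.81959^(1.5) = 837.07266
g₁ = m₃ / m₂^(3/2) = 1225.41812 / 837.07266 ≈ 1.4639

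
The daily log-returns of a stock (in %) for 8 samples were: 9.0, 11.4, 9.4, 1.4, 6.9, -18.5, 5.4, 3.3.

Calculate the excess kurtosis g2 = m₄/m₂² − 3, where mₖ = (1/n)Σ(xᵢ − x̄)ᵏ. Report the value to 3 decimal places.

x̄ = 3.5375
Σ(xᵢ − x̄)² = 631.0788 ⇒ m₂ = 78.88484
Σ(xᵢ − x̄)⁴ = 241911.1938 ⇒ m₄ = 30238.89923
m₂² = 6222.81857
g2 = m₄/m₂² − 3 = 4.85936 − 3 ≈ 1.859

1.859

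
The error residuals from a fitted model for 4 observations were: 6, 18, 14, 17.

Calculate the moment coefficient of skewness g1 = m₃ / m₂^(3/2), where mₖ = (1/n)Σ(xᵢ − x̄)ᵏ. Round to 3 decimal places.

-0.848

x̄ = (6 + 18 + 14 + 17) / 4 = 13.7500
deviations (xᵢ − x̄): -7.7500, 4.2500, 0.2500, 3.2500
Σ(xᵢ − x̄)² = 88.7500 ⇒ m₂ = 88.7500/4 = 22.18750
Σ(xᵢ − x̄)³ = -354.3750 ⇒ m₃ = -354.3750/4 = -88.59375
m₂^(3/2) = 22.18750^(1.5) = 104.51113
g1 = m₃ / m₂^(3/2) = -88.59375 / 104.51113 ≈ -0.848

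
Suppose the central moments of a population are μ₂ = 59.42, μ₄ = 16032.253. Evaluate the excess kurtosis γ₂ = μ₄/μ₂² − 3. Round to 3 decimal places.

μ₂² = 59.42² = 3530.73640
μ₄/μ₂² = 16032.253 / 3530.73640 = 4.54077
γ₂ = 4.54077 − 3 ≈ 1.541

1.541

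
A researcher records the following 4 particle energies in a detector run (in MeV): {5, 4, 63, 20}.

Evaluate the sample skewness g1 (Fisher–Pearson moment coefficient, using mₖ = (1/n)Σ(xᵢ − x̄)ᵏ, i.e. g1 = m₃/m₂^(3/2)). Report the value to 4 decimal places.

0.9335

x̄ = (5 + 4 + 63 + 20) / 4 = 23.0000
deviations (xᵢ − x̄): -18.0000, -19.0000, 40.0000, -3.0000
Σ(xᵢ − x̄)² = 2294.0000 ⇒ m₂ = 2294.0000/4 = 573.50000
Σ(xᵢ − x̄)³ = 51282.0000 ⇒ m₃ = 51282.0000/4 = 12820.50000
m₂^(3/2) = 573.50000^(1.5) = 13734.09773
g1 = m₃ / m₂^(3/2) = 12820.50000 / 13734.09773 ≈ 0.9335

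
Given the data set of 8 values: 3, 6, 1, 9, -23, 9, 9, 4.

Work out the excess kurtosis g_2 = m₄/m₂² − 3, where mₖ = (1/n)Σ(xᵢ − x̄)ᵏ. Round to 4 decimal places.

2.2465

x̄ = 2.2500
Σ(xᵢ − x̄)² = 793.5000 ⇒ m₂ = 99.18750
Σ(xᵢ − x̄)⁴ = 412923.6563 ⇒ m₄ = 51615.45703
m₂² = 9838.16016
g_2 = m₄/m₂² − 3 = 5.24645 − 3 ≈ 2.2465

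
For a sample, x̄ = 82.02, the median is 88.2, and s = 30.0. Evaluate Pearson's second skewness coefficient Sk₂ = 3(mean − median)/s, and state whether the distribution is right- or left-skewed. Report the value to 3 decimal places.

-0.618, left-skewed

Sk₂ = 3(82.02 − 88.2) / 30.0 = 3 × -6.1800 / 30.0
    = -18.5400 / 30.0 ≈ -0.618
Sk₂ < 0 ⇒ mean < median ⇒ left-skewed (negative skew).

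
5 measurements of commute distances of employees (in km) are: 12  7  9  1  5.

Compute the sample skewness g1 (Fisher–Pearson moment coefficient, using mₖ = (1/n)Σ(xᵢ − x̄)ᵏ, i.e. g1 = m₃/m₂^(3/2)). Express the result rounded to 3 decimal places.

-0.195

x̄ = (12 + 7 + 9 + 1 + 5) / 5 = 6.8000
deviations (xᵢ − x̄): 5.2000, 0.2000, 2.2000, -5.8000, -1.8000
Σ(xᵢ − x̄)² = 68.8000 ⇒ m₂ = 68.8000/5 = 13.76000
Σ(xᵢ − x̄)³ = -49.6800 ⇒ m₃ = -49.6800/5 = -9.93600
m₂^(3/2) = 13.76000^(1.5) = 51.04200
g1 = m₃ / m₂^(3/2) = -9.93600 / 51.04200 ≈ -0.195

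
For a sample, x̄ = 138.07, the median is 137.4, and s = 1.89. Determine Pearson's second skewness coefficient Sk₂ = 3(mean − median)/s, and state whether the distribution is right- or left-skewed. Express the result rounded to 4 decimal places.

1.0635, right-skewed

Sk₂ = 3(138.07 − 137.4) / 1.89 = 3 × 0.6700 / 1.89
    = 2.0100 / 1.89 ≈ 1.0635
Sk₂ > 0 ⇒ mean > median ⇒ right-skewed (positive skew).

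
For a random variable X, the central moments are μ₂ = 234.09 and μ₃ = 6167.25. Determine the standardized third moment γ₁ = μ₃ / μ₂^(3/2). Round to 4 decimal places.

1.7219

σ = √μ₂ = √234.09 = 15.30000
σ³ = μ₂^(3/2) = 3581.57700
γ₁ = μ₃/σ³ = 6167.25 / 3581.57700 ≈ 1.7219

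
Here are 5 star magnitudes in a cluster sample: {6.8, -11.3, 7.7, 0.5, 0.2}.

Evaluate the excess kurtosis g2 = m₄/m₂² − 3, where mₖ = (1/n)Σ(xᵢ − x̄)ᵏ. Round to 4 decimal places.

x̄ = 0.7800
Σ(xᵢ − x̄)² = 230.4680 ⇒ m₂ = 46.09360
Σ(xᵢ − x̄)⁴ = 24901.1074 ⇒ m₄ = 4980.22149
m₂² = 2124.61996
g2 = m₄/m₂² − 3 = 2.34405 − 3 ≈ -0.6559

-0.6559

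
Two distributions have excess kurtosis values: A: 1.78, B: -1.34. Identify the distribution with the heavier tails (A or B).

A

Higher excess kurtosis ⇒ heavier tails relative to the normal distribution.
1.78 vs -1.34: the larger is 1.78, so A has heavier tails. (A is leptokurtic — heavier-than-normal tails; the other is platykurtic.)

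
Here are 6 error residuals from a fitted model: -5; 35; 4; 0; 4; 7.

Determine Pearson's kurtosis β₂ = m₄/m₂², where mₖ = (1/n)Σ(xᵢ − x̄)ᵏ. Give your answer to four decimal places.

3.6460

x̄ = 7.5000
Σ(xᵢ − x̄)² = 993.5000 ⇒ m₂ = 165.58333
Σ(xᵢ − x̄)⁴ = 599792.3750 ⇒ m₄ = 99965.39583
m₂² = 27417.84028
β₂ = m₄/m₂² = 99965.39583 / 27417.84028 ≈ 3.6460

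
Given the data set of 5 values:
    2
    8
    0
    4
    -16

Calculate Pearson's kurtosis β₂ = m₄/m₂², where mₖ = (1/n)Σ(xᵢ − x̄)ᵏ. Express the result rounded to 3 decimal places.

2.808

x̄ = -0.4000
Σ(xᵢ − x̄)² = 339.2000 ⇒ m₂ = 67.84000
Σ(xᵢ − x̄)⁴ = 64610.8160 ⇒ m₄ = 12922.16320
m₂² = 4602.26560
β₂ = m₄/m₂² = 12922.16320 / 4602.26560 ≈ 2.808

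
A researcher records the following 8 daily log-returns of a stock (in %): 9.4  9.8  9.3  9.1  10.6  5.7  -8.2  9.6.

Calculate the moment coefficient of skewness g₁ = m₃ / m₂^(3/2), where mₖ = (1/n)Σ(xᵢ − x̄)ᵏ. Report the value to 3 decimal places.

x̄ = (9.4 + 9.8 + 9.3 + 9.1 + 10.6 + 5.7 - 8.2 + 9.6) / 8 = 6.9125
deviations (xᵢ − x̄): 2.4875, 2.8875, 2.3875, 2.1875, 3.6875, -1.2125, -15.1125, 2.6875
Σ(xᵢ − x̄)² = 275.6888 ⇒ m₂ = 275.6888/8 = 34.46109
Σ(xᵢ − x̄)³ = -3320.1953 ⇒ m₃ = -3320.1953/8 = -415.02442
m₂^(3/2) = 34.46109^(1.5) = 202.29893
g₁ = m₃ / m₂^(3/2) = -415.02442 / 202.29893 ≈ -2.052

-2.052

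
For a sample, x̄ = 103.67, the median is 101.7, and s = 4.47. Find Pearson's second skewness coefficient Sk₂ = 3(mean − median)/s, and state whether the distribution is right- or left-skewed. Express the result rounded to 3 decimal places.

Sk₂ = 3(103.67 − 101.7) / 4.47 = 3 × 1.9700 / 4.47
    = 5.9100 / 4.47 ≈ 1.322
Sk₂ > 0 ⇒ mean > median ⇒ right-skewed (positive skew).

1.322, right-skewed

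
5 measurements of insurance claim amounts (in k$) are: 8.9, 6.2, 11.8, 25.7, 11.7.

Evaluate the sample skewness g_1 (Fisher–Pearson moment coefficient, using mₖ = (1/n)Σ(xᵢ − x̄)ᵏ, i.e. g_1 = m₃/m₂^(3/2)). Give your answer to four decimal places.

x̄ = (8.9 + 6.2 + 11.8 + 25.7 + 11.7) / 5 = 12.8600
deviations (xᵢ − x̄): -3.9600, -6.6600, -1.0600, 12.8400, -1.1600
Σ(xᵢ − x̄)² = 227.3720 ⇒ m₂ = 227.3720/5 = 45.47440
Σ(xᵢ − x̄)³ = 1756.6150 ⇒ m₃ = 1756.6150/5 = 351.32299
m₂^(3/2) = 45.47440^(1.5) = 306.65529
g_1 = m₃ / m₂^(3/2) = 351.32299 / 306.65529 ≈ 1.1457

1.1457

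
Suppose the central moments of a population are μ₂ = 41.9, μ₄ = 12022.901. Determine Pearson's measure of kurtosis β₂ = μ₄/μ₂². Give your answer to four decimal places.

6.8483

μ₂² = 41.9² = 1755.61000
μ₄/μ₂² = 12022.901 / 1755.61000 = 6.84828
β₂ ≈ 6.8483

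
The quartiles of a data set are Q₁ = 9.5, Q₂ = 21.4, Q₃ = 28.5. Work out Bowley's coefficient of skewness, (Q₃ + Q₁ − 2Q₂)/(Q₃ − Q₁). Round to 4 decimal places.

-0.2526

numerator: Q₃ + Q₁ − 2Q₂ = 28.5 + 9.5 − 2×21.4 = -4.8000
denominator: Q₃ − Q₁ = 28.5 − 9.5 = 19.0000
Bowley skewness = -4.8000 / 19.0000 ≈ -0.2526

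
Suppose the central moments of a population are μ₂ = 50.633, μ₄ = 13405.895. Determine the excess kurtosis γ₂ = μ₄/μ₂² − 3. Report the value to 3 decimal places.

μ₂² = 50.633² = 2563.70069
μ₄/μ₂² = 13405.895 / 2563.70069 = 5.22912
γ₂ = 5.22912 − 3 ≈ 2.229

2.229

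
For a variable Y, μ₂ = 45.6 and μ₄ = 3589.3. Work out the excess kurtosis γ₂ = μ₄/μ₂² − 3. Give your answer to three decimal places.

-1.274

μ₂² = 45.6² = 2079.36000
μ₄/μ₂² = 3589.3 / 2079.36000 = 1.72616
γ₂ = 1.72616 − 3 ≈ -1.274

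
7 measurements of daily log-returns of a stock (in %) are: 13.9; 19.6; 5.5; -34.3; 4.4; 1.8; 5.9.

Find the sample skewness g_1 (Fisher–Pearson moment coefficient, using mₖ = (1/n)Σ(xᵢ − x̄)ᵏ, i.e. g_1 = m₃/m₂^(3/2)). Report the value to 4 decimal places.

-1.4793

x̄ = (13.9 + 19.6 + 5.5 - 34.3 + 4.4 + 1.8 + 5.9) / 7 = 2.4000
deviations (xᵢ − x̄): 11.5000, 17.2000, 3.1000, -36.7000, 2.0000, -0.6000, 3.5000
Σ(xᵢ − x̄)² = 1801.2000 ⇒ m₂ = 1801.2000/7 = 257.31429
Σ(xᵢ − x̄)³ = -42741.0900 ⇒ m₃ = -42741.0900/7 = -6105.87000
m₂^(3/2) = 257.31429^(1.5) = 4127.58331
g_1 = m₃ / m₂^(3/2) = -6105.87000 / 4127.58331 ≈ -1.4793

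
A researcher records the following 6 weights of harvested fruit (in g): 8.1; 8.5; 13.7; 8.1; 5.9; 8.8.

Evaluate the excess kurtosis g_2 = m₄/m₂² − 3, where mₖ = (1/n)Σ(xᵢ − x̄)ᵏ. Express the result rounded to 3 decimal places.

x̄ = 8.8500
Σ(xᵢ − x̄)² = 33.4750 ⇒ m₂ = 5.57917
Σ(xᵢ − x̄)⁴ = 629.6893 ⇒ m₄ = 104.94822
m₂² = 31.12710
g_2 = m₄/m₂² − 3 = 3.37160 − 3 ≈ 0.372

0.372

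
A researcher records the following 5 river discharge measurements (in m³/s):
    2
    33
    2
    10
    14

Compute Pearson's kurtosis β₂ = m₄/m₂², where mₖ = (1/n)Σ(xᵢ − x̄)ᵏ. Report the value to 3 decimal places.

2.481

x̄ = 12.2000
Σ(xᵢ − x̄)² = 648.8000 ⇒ m₂ = 129.76000
Σ(xᵢ − x̄)⁴ = 208859.9360 ⇒ m₄ = 41771.98720
m₂² = 16837.65760
β₂ = m₄/m₂² = 41771.98720 / 16837.65760 ≈ 2.481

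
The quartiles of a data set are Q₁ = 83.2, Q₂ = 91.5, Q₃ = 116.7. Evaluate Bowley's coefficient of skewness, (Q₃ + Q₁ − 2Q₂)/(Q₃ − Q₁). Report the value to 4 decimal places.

0.5045

numerator: Q₃ + Q₁ − 2Q₂ = 116.7 + 83.2 − 2×91.5 = 16.9000
denominator: Q₃ − Q₁ = 116.7 − 83.2 = 33.5000
Bowley skewness = 16.9000 / 33.5000 ≈ 0.5045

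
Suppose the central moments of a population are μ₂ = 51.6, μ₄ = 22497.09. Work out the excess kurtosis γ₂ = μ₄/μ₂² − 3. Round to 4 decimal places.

5.4494

μ₂² = 51.6² = 2662.56000
μ₄/μ₂² = 22497.09 / 2662.56000 = 8.44942
γ₂ = 8.44942 − 3 ≈ 5.4494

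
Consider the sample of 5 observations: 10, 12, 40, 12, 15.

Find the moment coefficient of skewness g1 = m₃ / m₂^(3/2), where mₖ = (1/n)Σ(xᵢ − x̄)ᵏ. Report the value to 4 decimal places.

1.4258

x̄ = (10 + 12 + 40 + 12 + 15) / 5 = 17.8000
deviations (xᵢ − x̄): -7.8000, -5.8000, 22.2000, -5.8000, -2.8000
Σ(xᵢ − x̄)² = 628.8000 ⇒ m₂ = 628.8000/5 = 125.76000
Σ(xᵢ − x̄)³ = 10054.3200 ⇒ m₃ = 10054.3200/5 = 2010.86400
m₂^(3/2) = 125.76000^(1.5) = 1410.30743
g1 = m₃ / m₂^(3/2) = 2010.86400 / 1410.30743 ≈ 1.4258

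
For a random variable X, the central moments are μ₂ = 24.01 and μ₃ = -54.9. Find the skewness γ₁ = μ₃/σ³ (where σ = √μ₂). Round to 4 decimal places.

-0.4666

σ = √μ₂ = √24.01 = 4.90000
σ³ = μ₂^(3/2) = 117.64900
γ₁ = μ₃/σ³ = -54.9 / 117.64900 ≈ -0.4666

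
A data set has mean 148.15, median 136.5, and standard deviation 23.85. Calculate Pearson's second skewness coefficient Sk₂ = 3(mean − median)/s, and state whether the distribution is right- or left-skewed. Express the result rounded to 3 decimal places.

1.465, right-skewed

Sk₂ = 3(148.15 − 136.5) / 23.85 = 3 × 11.6500 / 23.85
    = 34.9500 / 23.85 ≈ 1.465
Sk₂ > 0 ⇒ mean > median ⇒ right-skewed (positive skew).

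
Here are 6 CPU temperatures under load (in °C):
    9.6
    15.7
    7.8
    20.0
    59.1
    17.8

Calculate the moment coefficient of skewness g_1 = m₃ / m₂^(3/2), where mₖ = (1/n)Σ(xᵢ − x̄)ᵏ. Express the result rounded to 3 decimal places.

1.541

x̄ = (9.6 + 15.7 + 7.8 + 20.0 + 59.1 + 17.8) / 6 = 21.6667
deviations (xᵢ − x̄): -12.0667, -5.9667, -13.8667, -1.6667, 37.4333, -3.8667
Σ(xᵢ − x̄)² = 1792.4733 ⇒ m₂ = 1792.4733/6 = 298.74556
Σ(xᵢ − x̄)³ = 47755.4596 ⇒ m₃ = 47755.4596/6 = 7959.24326
m₂^(3/2) = 298.74556^(1.5) = 5163.59509
g_1 = m₃ / m₂^(3/2) = 7959.24326 / 5163.59509 ≈ 1.541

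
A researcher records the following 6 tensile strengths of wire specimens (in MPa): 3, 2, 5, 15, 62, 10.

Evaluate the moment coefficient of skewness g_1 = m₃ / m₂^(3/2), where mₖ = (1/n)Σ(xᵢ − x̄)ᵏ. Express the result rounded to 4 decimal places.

1.6178

x̄ = (3 + 2 + 5 + 15 + 62 + 10) / 6 = 16.1667
deviations (xᵢ − x̄): -13.1667, -14.1667, -11.1667, -1.1667, 45.8333, -6.1667
Σ(xᵢ − x̄)² = 2638.8333 ⇒ m₂ = 2638.8333/6 = 439.80556
Σ(xᵢ − x̄)³ = 89527.5556 ⇒ m₃ = 89527.5556/6 = 14921.25926
m₂^(3/2) = 439.80556^(1.5) = 9223.40049
g_1 = m₃ / m₂^(3/2) = 14921.25926 / 9223.40049 ≈ 1.6178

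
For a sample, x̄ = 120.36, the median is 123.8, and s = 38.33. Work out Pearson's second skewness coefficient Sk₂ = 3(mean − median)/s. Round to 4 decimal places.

-0.2692

Sk₂ = 3(120.36 − 123.8) / 38.33 = 3 × -3.4400 / 38.33
    = -10.3200 / 38.33 ≈ -0.2692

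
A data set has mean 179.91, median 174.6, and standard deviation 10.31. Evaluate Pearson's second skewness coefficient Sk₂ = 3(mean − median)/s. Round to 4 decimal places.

Sk₂ = 3(179.91 − 174.6) / 10.31 = 3 × 5.3100 / 10.31
    = 15.9300 / 10.31 ≈ 1.5451

1.5451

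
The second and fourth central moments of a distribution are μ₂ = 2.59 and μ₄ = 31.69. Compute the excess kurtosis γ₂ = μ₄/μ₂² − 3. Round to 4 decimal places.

μ₂² = 2.59² = 6.70810
μ₄/μ₂² = 31.69 / 6.70810 = 4.72414
γ₂ = 4.72414 − 3 ≈ 1.7241

1.7241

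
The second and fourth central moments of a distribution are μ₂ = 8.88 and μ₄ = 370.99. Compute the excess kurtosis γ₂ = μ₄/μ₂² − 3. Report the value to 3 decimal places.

μ₂² = 8.88² = 78.85440
μ₄/μ₂² = 370.99 / 78.85440 = 4.70475
γ₂ = 4.70475 − 3 ≈ 1.705

1.705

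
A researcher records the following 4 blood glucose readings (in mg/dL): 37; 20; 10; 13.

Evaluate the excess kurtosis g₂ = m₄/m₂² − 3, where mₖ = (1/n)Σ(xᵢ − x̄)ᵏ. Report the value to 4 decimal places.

-1.0000

x̄ = 20.0000
Σ(xᵢ − x̄)² = 438.0000 ⇒ m₂ = 109.50000
Σ(xᵢ − x̄)⁴ = 95922.0000 ⇒ m₄ = 23980.50000
m₂² = 11990.25000
g₂ = m₄/m₂² − 3 = 2.00000 − 3 ≈ -1.0000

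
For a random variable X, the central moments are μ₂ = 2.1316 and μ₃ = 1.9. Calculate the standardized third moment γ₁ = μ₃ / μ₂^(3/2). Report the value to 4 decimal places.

σ = √μ₂ = √2.1316 = 1.46000
σ³ = μ₂^(3/2) = 3.11214
γ₁ = μ₃/σ³ = 1.9 / 3.11214 ≈ 0.6105

0.6105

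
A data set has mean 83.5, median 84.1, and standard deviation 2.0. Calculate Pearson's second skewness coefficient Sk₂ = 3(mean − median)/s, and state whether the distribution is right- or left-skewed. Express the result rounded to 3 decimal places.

Sk₂ = 3(83.5 − 84.1) / 2.0 = 3 × -0.6000 / 2.0
    = -1.8000 / 2.0 ≈ -0.900
Sk₂ < 0 ⇒ mean < median ⇒ left-skewed (negative skew).

-0.900, left-skewed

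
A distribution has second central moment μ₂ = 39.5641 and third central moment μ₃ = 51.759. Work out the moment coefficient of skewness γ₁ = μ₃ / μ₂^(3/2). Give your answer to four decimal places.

0.2080

σ = √μ₂ = √39.5641 = 6.29000
σ³ = μ₂^(3/2) = 248.85819
γ₁ = μ₃/σ³ = 51.759 / 248.85819 ≈ 0.2080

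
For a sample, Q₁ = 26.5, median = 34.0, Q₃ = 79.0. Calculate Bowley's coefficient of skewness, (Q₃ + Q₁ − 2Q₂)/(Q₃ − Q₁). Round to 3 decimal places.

numerator: Q₃ + Q₁ − 2Q₂ = 79.0 + 26.5 − 2×34.0 = 37.5000
denominator: Q₃ − Q₁ = 79.0 − 26.5 = 52.5000
Bowley skewness = 37.5000 / 52.5000 ≈ 0.714

0.714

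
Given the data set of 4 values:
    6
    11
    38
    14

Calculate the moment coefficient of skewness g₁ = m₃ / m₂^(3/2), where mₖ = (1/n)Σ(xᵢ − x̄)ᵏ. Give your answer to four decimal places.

0.9678

x̄ = (6 + 11 + 38 + 14) / 4 = 17.2500
deviations (xᵢ − x̄): -11.2500, -6.2500, 20.7500, -3.2500
Σ(xᵢ − x̄)² = 606.7500 ⇒ m₂ = 606.7500/4 = 151.68750
Σ(xᵢ − x̄)³ = 7231.8750 ⇒ m₃ = 7231.8750/4 = 1807.96875
m₂^(3/2) = 151.68750^(1.5) = 1868.20569
g₁ = m₃ / m₂^(3/2) = 1807.96875 / 1868.20569 ≈ 0.9678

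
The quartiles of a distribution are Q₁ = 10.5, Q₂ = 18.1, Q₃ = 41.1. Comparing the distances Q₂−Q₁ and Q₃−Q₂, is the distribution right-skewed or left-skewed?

right-skewed

Q₂ − Q₁ = 7.6;  Q₃ − Q₂ = 23.0
Q₃ − Q₂ > Q₂ − Q₁ ⇒ the upper half is more spread out ⇒ right-skewed.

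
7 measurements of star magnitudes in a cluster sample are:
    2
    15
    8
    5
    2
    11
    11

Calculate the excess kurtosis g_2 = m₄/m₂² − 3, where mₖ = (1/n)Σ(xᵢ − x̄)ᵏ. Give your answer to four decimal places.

-1.3132

x̄ = 7.7143
Σ(xᵢ − x̄)² = 147.4286 ⇒ m₂ = 21.06122
Σ(xᵢ − x̄)⁴ = 5237.4927 ⇒ m₄ = 748.21324
m₂² = 443.57518
g_2 = m₄/m₂² − 3 = 1.68678 − 3 ≈ -1.3132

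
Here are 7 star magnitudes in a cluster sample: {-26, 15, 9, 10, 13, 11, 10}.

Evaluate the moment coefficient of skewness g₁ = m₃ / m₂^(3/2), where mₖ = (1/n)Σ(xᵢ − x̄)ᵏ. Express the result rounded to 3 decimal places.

x̄ = (-26 + 15 + 9 + 10 + 13 + 11 + 10) / 7 = 6.0000
deviations (xᵢ − x̄): -32.0000, 9.0000, 3.0000, 4.0000, 7.0000, 5.0000, 4.0000
Σ(xᵢ − x̄)² = 1220.0000 ⇒ m₂ = 1220.0000/7 = 174.28571
Σ(xᵢ − x̄)³ = -31416.0000 ⇒ m₃ = -31416.0000/7 = -4488.00000
m₂^(3/2) = 174.28571^(1.5) = 2300.87320
g₁ = m₃ / m₂^(3/2) = -4488.00000 / 2300.87320 ≈ -1.951

-1.951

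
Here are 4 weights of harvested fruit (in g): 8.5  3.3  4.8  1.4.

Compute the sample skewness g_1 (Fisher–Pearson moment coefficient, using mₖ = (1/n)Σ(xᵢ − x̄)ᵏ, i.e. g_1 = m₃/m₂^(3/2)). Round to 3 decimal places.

0.460

x̄ = (8.5 + 3.3 + 4.8 + 1.4) / 4 = 4.5000
deviations (xᵢ − x̄): 4.0000, -1.2000, 0.3000, -3.1000
Σ(xᵢ − x̄)² = 27.1400 ⇒ m₂ = 27.1400/4 = 6.78500
Σ(xᵢ − x̄)³ = 32.5080 ⇒ m₃ = 32.5080/4 = 8.12700
m₂^(3/2) = 6.78500^(1.5) = 17.67359
g_1 = m₃ / m₂^(3/2) = 8.12700 / 17.67359 ≈ 0.460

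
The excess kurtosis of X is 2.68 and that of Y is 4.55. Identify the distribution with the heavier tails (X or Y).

Y

Higher excess kurtosis ⇒ heavier tails relative to the normal distribution.
2.68 vs 4.55: the larger is 4.55, so Y has heavier tails.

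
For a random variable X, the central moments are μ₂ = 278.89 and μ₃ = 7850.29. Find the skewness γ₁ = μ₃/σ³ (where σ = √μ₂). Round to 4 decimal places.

σ = √μ₂ = √278.89 = 16.70000
σ³ = μ₂^(3/2) = 4657.46300
γ₁ = μ₃/σ³ = 7850.29 / 4657.46300 ≈ 1.6855

1.6855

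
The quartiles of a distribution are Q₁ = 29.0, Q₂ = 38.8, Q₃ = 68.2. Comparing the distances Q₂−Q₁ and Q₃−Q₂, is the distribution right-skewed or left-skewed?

Q₂ − Q₁ = 9.8;  Q₃ − Q₂ = 29.4
Q₃ − Q₂ > Q₂ − Q₁ ⇒ the upper half is more spread out ⇒ right-skewed.

right-skewed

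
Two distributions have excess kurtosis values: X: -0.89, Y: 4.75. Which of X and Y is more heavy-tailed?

Y

Higher excess kurtosis ⇒ heavier tails relative to the normal distribution.
-0.89 vs 4.75: the larger is 4.75, so Y has heavier tails. (Y is leptokurtic — heavier-than-normal tails; the other is platykurtic.)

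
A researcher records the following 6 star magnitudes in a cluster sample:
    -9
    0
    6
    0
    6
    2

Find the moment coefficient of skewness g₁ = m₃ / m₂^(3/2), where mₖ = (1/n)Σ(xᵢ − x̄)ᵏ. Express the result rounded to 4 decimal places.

x̄ = (-9 + 0 + 6 + 0 + 6 + 2) / 6 = 0.8333
deviations (xᵢ − x̄): -9.8333, -0.8333, 5.1667, -0.8333, 5.1667, 1.1667
Σ(xᵢ − x̄)² = 152.8333 ⇒ m₂ = 152.8333/6 = 25.47222
Σ(xᵢ − x̄)³ = -674.5556 ⇒ m₃ = -674.5556/6 = -112.42593
m₂^(3/2) = 25.47222^(1.5) = 128.55834
g₁ = m₃ / m₂^(3/2) = -112.42593 / 128.55834 ≈ -0.8745

-0.8745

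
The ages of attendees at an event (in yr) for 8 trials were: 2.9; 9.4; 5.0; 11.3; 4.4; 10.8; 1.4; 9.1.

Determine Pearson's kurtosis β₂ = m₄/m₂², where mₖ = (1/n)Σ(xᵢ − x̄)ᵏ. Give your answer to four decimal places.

1.4416

x̄ = 6.7875
Σ(xᵢ − x̄)² = 101.6688 ⇒ m₂ = 12.70859
Σ(xᵢ − x̄)⁴ = 1862.5859 ⇒ m₄ = 232.82323
m₂² = 161.50836
β₂ = m₄/m₂² = 232.82323 / 161.50836 ≈ 1.4416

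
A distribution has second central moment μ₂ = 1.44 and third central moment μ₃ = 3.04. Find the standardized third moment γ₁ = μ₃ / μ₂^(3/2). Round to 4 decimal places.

1.7593

σ = √μ₂ = √1.44 = 1.20000
σ³ = μ₂^(3/2) = 1.72800
γ₁ = μ₃/σ³ = 3.04 / 1.72800 ≈ 1.7593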